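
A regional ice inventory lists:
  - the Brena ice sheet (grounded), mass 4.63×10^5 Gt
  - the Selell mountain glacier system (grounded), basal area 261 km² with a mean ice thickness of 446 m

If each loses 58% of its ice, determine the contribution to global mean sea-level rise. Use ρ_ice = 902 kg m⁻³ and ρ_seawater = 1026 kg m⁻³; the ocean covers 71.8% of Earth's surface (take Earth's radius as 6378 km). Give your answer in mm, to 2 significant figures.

≈ 710 mm

Brena: 0.58 × 4.63×10^5 Gt = 2.685×10^17 kg; dividing by ρ_w = 1026 kg m⁻³ gives 2.617×10^14 m³ of water.
Selell: ice volume = 261 km² × 446 m = 116.4 km³; 0.58 × 116.4 × (902/1026) = 59.36 km³ of water.
Total added water ≈ 2.618×10^14 m³ over 3.67×10^14 m² → Δh = 0.713 m = 710 mm.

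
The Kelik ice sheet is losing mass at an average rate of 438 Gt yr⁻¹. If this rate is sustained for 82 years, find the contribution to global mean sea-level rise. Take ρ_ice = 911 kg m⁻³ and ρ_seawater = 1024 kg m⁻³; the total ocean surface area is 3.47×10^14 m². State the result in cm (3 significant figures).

≈ 10.1 cm

Total mass lost = 438 Gt/yr × 82 yr = 3.592×10^4 Gt = 3.592×10^16 kg.
ρ_w = 1024 kg m⁻³, so water volume = 3.592×10^16 / 1024 = 3.507×10^13 m³.
Δh = 3.507×10^13 / 3.47×10^14 = 0.101 m = 10.1 cm.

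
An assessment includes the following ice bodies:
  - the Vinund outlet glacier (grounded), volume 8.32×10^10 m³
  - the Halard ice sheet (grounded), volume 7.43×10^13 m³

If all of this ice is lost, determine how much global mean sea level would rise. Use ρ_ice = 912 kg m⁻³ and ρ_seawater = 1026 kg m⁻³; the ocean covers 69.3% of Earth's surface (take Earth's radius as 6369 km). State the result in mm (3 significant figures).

Vinund: 8.32×10^10 m³ × (912/1026) = 7.396×10^10 m³ of water.
Halard: 7.43×10^13 m³ × (912/1026) = 6.604×10^13 m³ of water.
Total added water ≈ 6.612×10^13 m³ over 3.53×10^14 m² → Δh = 0.187 m = 187 mm.

≈ 187 mm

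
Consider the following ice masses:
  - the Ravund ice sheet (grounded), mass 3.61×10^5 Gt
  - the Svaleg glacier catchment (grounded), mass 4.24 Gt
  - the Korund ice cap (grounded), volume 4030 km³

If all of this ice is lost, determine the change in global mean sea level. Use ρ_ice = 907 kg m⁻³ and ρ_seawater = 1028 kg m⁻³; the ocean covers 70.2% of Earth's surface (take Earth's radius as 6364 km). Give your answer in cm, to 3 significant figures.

≈ 99.3 cm

Ravund: 3.61×10^5 Gt = 3.610×10^17 kg; dividing by ρ_w = 1028 kg m⁻³ gives 3.512×10^14 m³ of water.
Svaleg: 4.24 Gt = 4.240×10^12 kg; dividing by ρ_w = 1028 kg m⁻³ gives 4.125×10^9 m³ of water.
Korund: 4030 km³ × (907/1028) = 3556 km³ of water.
Total added water ≈ 3.547×10^14 m³ over 3.57×10^14 m² → Δh = 0.993 m = 99.3 cm.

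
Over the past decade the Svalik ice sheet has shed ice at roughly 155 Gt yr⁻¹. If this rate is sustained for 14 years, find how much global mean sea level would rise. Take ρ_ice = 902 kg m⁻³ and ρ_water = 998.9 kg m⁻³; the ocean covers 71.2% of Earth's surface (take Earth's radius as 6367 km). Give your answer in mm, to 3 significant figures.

Total mass lost = 155 Gt/yr × 14 yr = 2170 Gt = 2.170×10^15 kg.
ρ_w = 998.9 kg m⁻³, so water volume = 2.170×10^15 / 998.9 = 2.172×10^12 m³.
Δh = 2.172×10^12 / 3.63×10^14 = 5.99×10^-3 m = 5.99 mm.

≈ 5.99 mm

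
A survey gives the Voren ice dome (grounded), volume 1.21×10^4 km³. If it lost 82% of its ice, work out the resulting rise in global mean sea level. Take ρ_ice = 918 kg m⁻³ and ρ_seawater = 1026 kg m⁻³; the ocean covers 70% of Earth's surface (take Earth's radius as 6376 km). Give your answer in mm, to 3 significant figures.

Voren: 0.82 × 1.21×10^4 km³ × (918/1026) = 8878 km³ of water.
Spread over 3.58×10^14 m² of ocean, Δh = 8.878×10^12 / 3.58×10^14 = 0.0248 m = 24.8 mm.

≈ 24.8 mm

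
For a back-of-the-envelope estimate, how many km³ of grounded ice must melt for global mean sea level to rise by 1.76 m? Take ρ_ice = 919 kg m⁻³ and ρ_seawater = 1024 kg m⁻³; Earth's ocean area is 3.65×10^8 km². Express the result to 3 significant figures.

Required water volume = Δh × A = 1.76 m × 3.65×10^14 m² = 6.424×10^14 m³ = 6.424×10^5 km³.
Ice volume = water volume × ρ_w/ρ_ice = 6.424×10^5 × 1024/919 = 7.16×10^5 km³.

≈ 7.16×10^5 km³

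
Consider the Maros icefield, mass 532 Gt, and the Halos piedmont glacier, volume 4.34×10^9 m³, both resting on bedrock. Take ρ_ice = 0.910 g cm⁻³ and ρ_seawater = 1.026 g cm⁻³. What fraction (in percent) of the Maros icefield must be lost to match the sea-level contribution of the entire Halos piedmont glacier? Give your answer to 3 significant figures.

Equal sea-level rise means equal mass of meltwater, i.e. equal mass of ice lost.
Ice mass of Halos: 3.949×10^12 kg; ice mass of Maros: 5.320×10^14 kg.
Fraction required = 3.949×10^12 / 5.320×10^14 = 7.42×10^-3 → 0.742 %.

≈ 0.742 %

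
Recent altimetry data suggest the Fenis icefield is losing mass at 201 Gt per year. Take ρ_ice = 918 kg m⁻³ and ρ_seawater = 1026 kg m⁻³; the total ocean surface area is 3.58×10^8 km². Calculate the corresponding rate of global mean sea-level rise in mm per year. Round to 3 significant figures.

ρ_w = 1026 kg m⁻³. Annual water volume added = 201 Gt / ρ_w = 2.010×10^14 kg / 1026 kg m⁻³ = 1.959×10^11 m³.
Δh per year = 1.959×10^11 / 3.58×10^14 = 5.47×10^-4 m = 0.547 mm.

≈ 0.547 mm/yr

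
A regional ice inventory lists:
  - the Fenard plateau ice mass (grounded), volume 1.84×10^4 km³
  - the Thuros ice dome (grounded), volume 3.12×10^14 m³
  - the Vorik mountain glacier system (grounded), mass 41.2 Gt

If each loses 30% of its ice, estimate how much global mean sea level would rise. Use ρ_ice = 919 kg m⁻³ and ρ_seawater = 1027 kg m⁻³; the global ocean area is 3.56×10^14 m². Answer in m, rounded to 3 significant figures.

≈ 0.249 m

Fenard: 0.3 × 1.84×10^4 km³ × (919/1027) = 4940 km³ of water.
Thuros: 0.3 × 3.12×10^14 m³ × (919/1027) = 8.376×10^13 m³ of water.
Vorik: 0.3 × 41.2 Gt = 1.236×10^13 kg; dividing by ρ_w = 1027 kg m⁻³ gives 1.204×10^10 m³ of water.
Total added water ≈ 8.871×10^13 m³ over 3.56×10^14 m² → Δh = 0.249 m.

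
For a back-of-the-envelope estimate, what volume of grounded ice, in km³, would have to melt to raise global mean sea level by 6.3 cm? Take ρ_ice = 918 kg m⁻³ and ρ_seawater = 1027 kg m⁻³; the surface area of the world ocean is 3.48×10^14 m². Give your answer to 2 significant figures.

Required water volume = Δh × A = 0.063 m × 3.48×10^14 m² = 2.192×10^13 m³ = 2.192×10^4 km³.
Ice volume = water volume × ρ_w/ρ_ice = 2.192×10^4 × 1027/918 = 2.5×10^4 km³.

≈ 2.5×10^4 km³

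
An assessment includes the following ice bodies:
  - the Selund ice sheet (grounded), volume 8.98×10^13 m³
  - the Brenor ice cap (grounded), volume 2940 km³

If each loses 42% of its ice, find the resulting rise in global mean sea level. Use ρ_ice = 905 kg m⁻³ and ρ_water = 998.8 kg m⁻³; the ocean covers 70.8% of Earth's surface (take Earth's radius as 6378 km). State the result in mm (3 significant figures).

Selund: 0.42 × 8.98×10^13 m³ × (905/998.8) = 3.417×10^13 m³ of water.
Brenor: 0.42 × 2940 km³ × (905/998.8) = 1119 km³ of water.
Total added water ≈ 3.529×10^13 m³ over 3.62×10^14 m² → Δh = 0.0975 m = 97.5 mm.

≈ 97.5 mm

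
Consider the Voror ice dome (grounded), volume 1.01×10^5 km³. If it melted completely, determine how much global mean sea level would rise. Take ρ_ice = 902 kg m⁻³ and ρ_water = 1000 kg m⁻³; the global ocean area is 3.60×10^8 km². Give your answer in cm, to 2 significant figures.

≈ 25 cm

Voror: 1.01×10^5 km³ × (902/1000) = 9.110×10^4 km³ of water.
Spread over 3.60×10^14 m² of ocean, Δh = 9.110×10^13 / 3.60×10^14 = 0.253 m = 25 cm.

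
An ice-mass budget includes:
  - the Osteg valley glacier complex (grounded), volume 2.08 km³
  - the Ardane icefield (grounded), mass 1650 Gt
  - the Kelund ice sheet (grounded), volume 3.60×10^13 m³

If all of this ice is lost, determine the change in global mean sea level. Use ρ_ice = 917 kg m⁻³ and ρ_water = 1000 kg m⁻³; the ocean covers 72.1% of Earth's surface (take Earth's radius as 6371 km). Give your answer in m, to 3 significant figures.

Osteg: 2.08 km³ × (917/1000) = 1.907 km³ of water.
Ardane: 1650 Gt = 1.650×10^15 kg; dividing by ρ_w = 1000 kg m⁻³ gives 1.650×10^12 m³ of water.
Kelund: 3.60×10^13 m³ × (917/1000) = 3.301×10^13 m³ of water.
Total added water ≈ 3.466×10^13 m³ over 3.68×10^14 m² → Δh = 0.0943 m.

≈ 0.0943 m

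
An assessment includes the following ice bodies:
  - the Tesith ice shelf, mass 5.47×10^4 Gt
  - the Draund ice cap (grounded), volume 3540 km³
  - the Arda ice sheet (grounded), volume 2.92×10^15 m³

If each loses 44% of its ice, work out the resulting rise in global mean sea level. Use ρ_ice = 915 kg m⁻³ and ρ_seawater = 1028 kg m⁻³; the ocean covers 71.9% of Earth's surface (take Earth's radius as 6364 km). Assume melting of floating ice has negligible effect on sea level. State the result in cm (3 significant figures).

The Tesith ice shelf is floating and already displaces its own weight of water, so its melt adds essentially nothing to sea level.
Draund: 0.44 × 3540 km³ × (915/1028) = 1386 km³ of water.
Arda: 0.44 × 2.92×10^15 m³ × (915/1028) = 1.144×10^15 m³ of water.
Total added water ≈ 1.145×10^15 m³ over 3.66×10^14 m² → Δh = 3.13 m = 313 cm.

≈ 313 cm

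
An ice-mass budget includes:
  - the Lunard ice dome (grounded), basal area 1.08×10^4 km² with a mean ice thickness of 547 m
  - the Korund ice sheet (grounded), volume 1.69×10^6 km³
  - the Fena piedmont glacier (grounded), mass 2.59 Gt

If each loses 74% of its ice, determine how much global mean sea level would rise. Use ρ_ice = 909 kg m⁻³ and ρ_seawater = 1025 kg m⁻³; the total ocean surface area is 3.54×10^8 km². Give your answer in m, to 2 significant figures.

≈ 3.1 m

Lunard: ice volume = 1.08×10^4 km² × 547 m = 5908 km³; 0.74 × 5908 × (909/1025) = 3877 km³ of water.
Korund: 0.74 × 1.69×10^6 km³ × (909/1025) = 1.109×10^6 km³ of water.
Fena: 0.74 × 2.59 Gt = 1.917×10^12 kg; dividing by ρ_w = 1025 kg m⁻³ gives 1.870×10^9 m³ of water.
Total added water ≈ 1.113×10^15 m³ over 3.54×10^14 m² → Δh = 3.14 m.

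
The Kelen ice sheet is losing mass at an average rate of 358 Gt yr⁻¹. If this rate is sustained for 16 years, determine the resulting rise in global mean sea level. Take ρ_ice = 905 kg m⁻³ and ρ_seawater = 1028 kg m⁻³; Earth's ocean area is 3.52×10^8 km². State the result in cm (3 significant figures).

Total mass lost = 358 Gt/yr × 16 yr = 5728 Gt = 5.728×10^15 kg.
ρ_w = 1028 kg m⁻³, so water volume = 5.728×10^15 / 1028 = 5.572×10^12 m³.
Δh = 5.572×10^12 / 3.52×10^14 = 0.0158 m = 1.58 cm.

≈ 1.58 cm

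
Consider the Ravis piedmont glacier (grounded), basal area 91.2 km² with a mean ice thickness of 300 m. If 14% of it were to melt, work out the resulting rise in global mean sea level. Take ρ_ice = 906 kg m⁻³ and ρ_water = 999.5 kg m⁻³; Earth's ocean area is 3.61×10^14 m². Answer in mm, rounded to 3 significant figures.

≈ 9.62×10^-3 mm

Ravis: ice volume = 91.2 km² × 300 m = 27.36 km³; 0.14 × 27.36 × (906/999.5) = 3.472 km³ of water.
Spread over 3.61×10^14 m² of ocean, Δh = 3.472×10^9 / 3.61×10^14 = 9.62×10^-6 m = 9.62×10^-3 mm.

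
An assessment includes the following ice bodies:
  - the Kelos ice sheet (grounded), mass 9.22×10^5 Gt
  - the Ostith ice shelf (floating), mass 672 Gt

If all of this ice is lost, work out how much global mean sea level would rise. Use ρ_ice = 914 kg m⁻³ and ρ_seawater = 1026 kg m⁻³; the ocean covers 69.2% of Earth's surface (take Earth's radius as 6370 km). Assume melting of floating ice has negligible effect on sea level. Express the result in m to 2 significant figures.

≈ 2.5 m

Kelos: 9.22×10^5 Gt = 9.220×10^17 kg; dividing by ρ_w = 1026 kg m⁻³ gives 8.986×10^14 m³ of water.
The Ostith ice shelf is floating and already displaces its own weight of water, so its melt adds essentially nothing to sea level.
Total added water ≈ 8.986×10^14 m³ over 3.53×10^14 m² → Δh = 2.55 m.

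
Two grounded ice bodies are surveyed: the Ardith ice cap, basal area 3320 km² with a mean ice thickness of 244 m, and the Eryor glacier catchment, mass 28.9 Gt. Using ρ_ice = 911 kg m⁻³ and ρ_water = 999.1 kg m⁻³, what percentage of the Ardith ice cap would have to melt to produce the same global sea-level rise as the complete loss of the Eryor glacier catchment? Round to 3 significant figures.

Equal sea-level rise means equal mass of meltwater, i.e. equal mass of ice lost.
Ice mass of Eryor: 2.890×10^13 kg; ice mass of Ardith: 7.380×10^14 kg.
Fraction required = 2.890×10^13 / 7.380×10^14 = 0.0392 → 3.92 %.

≈ 3.92 %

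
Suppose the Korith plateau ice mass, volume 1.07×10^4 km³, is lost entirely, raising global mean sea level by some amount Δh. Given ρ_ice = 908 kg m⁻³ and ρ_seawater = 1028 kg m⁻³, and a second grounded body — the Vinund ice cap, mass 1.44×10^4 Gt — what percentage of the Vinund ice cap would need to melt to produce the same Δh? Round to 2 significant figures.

≈ 67 %

Equal sea-level rise means equal mass of meltwater, i.e. equal mass of ice lost.
Ice mass of Korith: 9.716×10^15 kg; ice mass of Vinund: 1.440×10^16 kg.
Fraction required = 9.716×10^15 / 1.440×10^16 = 0.675 → 67 %.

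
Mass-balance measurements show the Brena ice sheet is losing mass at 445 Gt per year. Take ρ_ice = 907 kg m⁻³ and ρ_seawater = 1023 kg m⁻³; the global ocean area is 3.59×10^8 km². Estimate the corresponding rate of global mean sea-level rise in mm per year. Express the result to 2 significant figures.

ρ_w = 1023 kg m⁻³. Annual water volume added = 445 Gt / ρ_w = 4.450×10^14 kg / 1023 kg m⁻³ = 4.350×10^11 m³.
Δh per year = 4.350×10^11 / 3.59×10^14 = 1.21×10^-3 m = 1.2 mm.

≈ 1.2 mm/yr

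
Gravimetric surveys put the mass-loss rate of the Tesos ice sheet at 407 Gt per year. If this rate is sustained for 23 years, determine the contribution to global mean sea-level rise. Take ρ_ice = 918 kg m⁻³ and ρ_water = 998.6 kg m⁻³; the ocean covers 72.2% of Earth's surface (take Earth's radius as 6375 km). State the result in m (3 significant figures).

≈ 0.0254 m

Total mass lost = 407 Gt/yr × 23 yr = 9361 Gt = 9.361×10^15 kg.
ρ_w = 998.6 kg m⁻³, so water volume = 9.361×10^15 / 998.6 = 9.374×10^12 m³.
Δh = 9.374×10^12 / 3.69×10^14 = 0.0254 m.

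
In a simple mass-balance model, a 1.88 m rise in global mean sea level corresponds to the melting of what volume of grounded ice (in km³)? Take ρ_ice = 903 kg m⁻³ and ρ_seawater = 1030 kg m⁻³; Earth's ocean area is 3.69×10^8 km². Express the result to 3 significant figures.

Required water volume = Δh × A = 1.88 m × 3.69×10^14 m² = 6.937×10^14 m³ = 6.937×10^5 km³.
Ice volume = water volume × ρ_w/ρ_ice = 6.937×10^5 × 1030/903 = 7.91×10^5 km³.

≈ 7.91×10^5 km³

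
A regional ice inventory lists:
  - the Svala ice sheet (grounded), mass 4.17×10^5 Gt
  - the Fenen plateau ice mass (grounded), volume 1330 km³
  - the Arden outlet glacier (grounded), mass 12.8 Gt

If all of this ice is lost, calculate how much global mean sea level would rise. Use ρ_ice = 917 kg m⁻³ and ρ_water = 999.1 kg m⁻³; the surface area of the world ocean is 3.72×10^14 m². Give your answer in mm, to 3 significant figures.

≈ 1130 mm

Svala: 4.17×10^5 Gt = 4.170×10^17 kg; dividing by ρ_w = 999.1 kg m⁻³ gives 4.174×10^14 m³ of water.
Fenen: 1330 km³ × (917/999.1) = 1221 km³ of water.
Arden: 12.8 Gt = 1.280×10^13 kg; dividing by ρ_w = 999.1 kg m⁻³ gives 1.281×10^10 m³ of water.
Total added water ≈ 4.186×10^14 m³ over 3.72×10^14 m² → Δh = 1.13 m = 1130 mm.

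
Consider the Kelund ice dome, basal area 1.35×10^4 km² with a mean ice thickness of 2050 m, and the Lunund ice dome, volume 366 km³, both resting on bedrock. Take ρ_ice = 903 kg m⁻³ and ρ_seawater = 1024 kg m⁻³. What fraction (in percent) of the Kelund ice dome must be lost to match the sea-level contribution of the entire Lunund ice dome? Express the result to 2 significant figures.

Equal sea-level rise means equal mass of meltwater, i.e. equal mass of ice lost.
Ice mass of Lunund: 3.305×10^14 kg; ice mass of Kelund: 2.499×10^16 kg.
Fraction required = 3.305×10^14 / 2.499×10^16 = 0.0132 → 1.3 %.

≈ 1.3 %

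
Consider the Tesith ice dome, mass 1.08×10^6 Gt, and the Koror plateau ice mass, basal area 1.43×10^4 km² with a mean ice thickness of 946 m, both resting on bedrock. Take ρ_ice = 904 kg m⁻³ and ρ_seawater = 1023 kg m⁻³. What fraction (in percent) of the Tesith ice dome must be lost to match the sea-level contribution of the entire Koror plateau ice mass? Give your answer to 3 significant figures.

≈ 1.13 %

Equal sea-level rise means equal mass of meltwater, i.e. equal mass of ice lost.
Ice mass of Koror: 1.223×10^16 kg; ice mass of Tesith: 1.080×10^18 kg.
Fraction required = 1.223×10^16 / 1.080×10^18 = 0.0113 → 1.13 %.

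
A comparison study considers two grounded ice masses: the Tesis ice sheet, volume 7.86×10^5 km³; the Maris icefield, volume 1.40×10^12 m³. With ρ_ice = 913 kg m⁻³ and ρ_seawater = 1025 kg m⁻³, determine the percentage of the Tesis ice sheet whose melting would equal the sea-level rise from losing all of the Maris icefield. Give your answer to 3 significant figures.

≈ 0.178 %

Equal sea-level rise means equal mass of meltwater, i.e. equal mass of ice lost.
Ice mass of Maris: 1.278×10^15 kg; ice mass of Tesis: 7.176×10^17 kg.
Fraction required = 1.278×10^15 / 7.176×10^17 = 1.78×10^-3 → 0.178 %.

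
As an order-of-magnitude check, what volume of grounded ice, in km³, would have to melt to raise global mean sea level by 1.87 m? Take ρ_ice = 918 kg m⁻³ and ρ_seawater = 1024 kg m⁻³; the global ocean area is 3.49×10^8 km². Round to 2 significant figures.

Required water volume = Δh × A = 1.87 m × 3.49×10^14 m² = 6.526×10^14 m³ = 6.526×10^5 km³.
Ice volume = water volume × ρ_w/ρ_ice = 6.526×10^5 × 1024/918 = 7.3×10^5 km³.

≈ 7.3×10^5 km³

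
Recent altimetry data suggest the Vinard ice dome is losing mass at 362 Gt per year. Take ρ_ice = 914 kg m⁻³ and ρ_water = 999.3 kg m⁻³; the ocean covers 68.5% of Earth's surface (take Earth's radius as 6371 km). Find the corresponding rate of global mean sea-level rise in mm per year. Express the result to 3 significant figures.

ρ_w = 999.3 kg m⁻³. Annual water volume added = 362 Gt / ρ_w = 3.620×10^14 kg / 999.3 kg m⁻³ = 3.623×10^11 m³.
Δh per year = 3.623×10^11 / 3.49×10^14 = 1.04×10^-3 m = 1.04 mm.

≈ 1.04 mm/yr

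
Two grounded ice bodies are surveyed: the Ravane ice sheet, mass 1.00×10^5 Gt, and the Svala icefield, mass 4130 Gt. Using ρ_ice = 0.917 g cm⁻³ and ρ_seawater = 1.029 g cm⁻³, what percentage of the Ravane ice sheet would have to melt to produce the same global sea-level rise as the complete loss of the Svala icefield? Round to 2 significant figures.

Equal sea-level rise means equal mass of meltwater, i.e. equal mass of ice lost.
Ice mass of Svala: 4.130×10^15 kg; ice mass of Ravane: 1.000×10^17 kg.
Fraction required = 4.130×10^15 / 1.000×10^17 = 0.0413 → 4.1 %.

≈ 4.1 %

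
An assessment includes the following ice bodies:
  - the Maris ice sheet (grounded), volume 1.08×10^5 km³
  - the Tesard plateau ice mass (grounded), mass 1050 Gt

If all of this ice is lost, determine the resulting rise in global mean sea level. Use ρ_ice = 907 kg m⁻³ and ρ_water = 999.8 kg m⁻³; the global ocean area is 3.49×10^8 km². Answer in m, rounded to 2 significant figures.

Maris: 1.08×10^5 km³ × (907/999.8) = 9.798×10^4 km³ of water.
Tesard: 1050 Gt = 1.050×10^15 kg; dividing by ρ_w = 999.8 kg m⁻³ gives 1.050×10^12 m³ of water.
Total added water ≈ 9.903×10^13 m³ over 3.49×10^14 m² → Δh = 0.284 m.

≈ 0.28 m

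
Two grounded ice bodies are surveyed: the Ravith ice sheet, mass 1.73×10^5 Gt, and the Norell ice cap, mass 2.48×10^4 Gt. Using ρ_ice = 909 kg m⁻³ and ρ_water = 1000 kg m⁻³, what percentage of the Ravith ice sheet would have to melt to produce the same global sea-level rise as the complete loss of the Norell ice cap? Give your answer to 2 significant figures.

≈ 14 %

Equal sea-level rise means equal mass of meltwater, i.e. equal mass of ice lost.
Ice mass of Norell: 2.480×10^16 kg; ice mass of Ravith: 1.730×10^17 kg.
Fraction required = 2.480×10^16 / 1.730×10^17 = 0.143 → 14 %.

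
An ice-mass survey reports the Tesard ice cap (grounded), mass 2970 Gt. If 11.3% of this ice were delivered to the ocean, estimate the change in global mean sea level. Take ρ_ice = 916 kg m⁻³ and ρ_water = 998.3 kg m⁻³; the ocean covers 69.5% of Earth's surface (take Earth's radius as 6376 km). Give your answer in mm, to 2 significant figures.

Tesard: 0.113 × 2970 Gt = 3.356×10^14 kg; dividing by ρ_w = 998.3 kg m⁻³ gives 3.362×10^11 m³ of water.
Spread over 3.55×10^14 m² of ocean, Δh = 3.362×10^11 / 3.55×10^14 = 9.47×10^-4 m = 0.95 mm.

≈ 0.95 mm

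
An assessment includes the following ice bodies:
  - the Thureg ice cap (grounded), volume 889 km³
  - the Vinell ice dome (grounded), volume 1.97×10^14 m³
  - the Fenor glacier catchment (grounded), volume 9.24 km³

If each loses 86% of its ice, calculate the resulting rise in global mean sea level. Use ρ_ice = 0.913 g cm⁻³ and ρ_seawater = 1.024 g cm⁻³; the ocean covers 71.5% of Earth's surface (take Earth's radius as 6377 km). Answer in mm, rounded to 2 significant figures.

Thureg: 0.86 × 889 km³ × (913/1024) = 681.7 km³ of water.
Vinell: 0.86 × 1.97×10^14 m³ × (913/1024) = 1.511×10^14 m³ of water.
Fenor: 0.86 × 9.24 km³ × (913/1024) = 7.085 km³ of water.
Total added water ≈ 1.517×10^14 m³ over 3.65×10^14 m² → Δh = 0.415 m = 420 mm.

≈ 420 mm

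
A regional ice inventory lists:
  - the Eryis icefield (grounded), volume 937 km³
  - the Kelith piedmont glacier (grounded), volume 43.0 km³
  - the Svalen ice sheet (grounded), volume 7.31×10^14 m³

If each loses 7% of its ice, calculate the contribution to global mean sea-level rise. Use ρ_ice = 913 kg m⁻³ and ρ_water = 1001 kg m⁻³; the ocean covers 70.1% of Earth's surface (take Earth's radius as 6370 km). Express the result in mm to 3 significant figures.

Eryis: 0.07 × 937 km³ × (913/1001) = 59.82 km³ of water.
Kelith: 0.07 × 43.0 km³ × (913/1001) = 2.745 km³ of water.
Svalen: 0.07 × 7.31×10^14 m³ × (913/1001) = 4.667×10^13 m³ of water.
Total added water ≈ 4.673×10^13 m³ over 3.57×10^14 m² → Δh = 0.131 m = 131 mm.

≈ 131 mm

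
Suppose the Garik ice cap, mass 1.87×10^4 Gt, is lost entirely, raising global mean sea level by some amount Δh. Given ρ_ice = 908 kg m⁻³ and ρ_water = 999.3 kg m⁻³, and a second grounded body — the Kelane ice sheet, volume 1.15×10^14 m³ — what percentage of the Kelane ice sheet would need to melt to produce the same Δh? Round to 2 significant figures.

Equal sea-level rise means equal mass of meltwater, i.e. equal mass of ice lost.
Ice mass of Garik: 1.870×10^16 kg; ice mass of Kelane: 1.044×10^17 kg.
Fraction required = 1.870×10^16 / 1.044×10^17 = 0.179 → 18 %.

≈ 18 %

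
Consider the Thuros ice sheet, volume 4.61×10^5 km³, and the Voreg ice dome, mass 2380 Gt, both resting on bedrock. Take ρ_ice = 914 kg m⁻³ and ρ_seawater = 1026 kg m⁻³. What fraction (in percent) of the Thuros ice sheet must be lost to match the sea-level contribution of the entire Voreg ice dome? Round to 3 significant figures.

≈ 0.565 %

Equal sea-level rise means equal mass of meltwater, i.e. equal mass of ice lost.
Ice mass of Voreg: 2.380×10^15 kg; ice mass of Thuros: 4.214×10^17 kg.
Fraction required = 2.380×10^15 / 4.214×10^17 = 5.65×10^-3 → 0.565 %.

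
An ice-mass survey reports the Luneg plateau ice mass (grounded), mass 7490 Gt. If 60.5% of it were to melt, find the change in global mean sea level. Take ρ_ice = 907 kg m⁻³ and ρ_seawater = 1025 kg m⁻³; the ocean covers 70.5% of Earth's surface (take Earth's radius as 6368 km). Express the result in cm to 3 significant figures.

≈ 1.23 cm

Luneg: 0.605 × 7490 Gt = 4.531×10^15 kg; dividing by ρ_w = 1025 kg m⁻³ gives 4.421×10^12 m³ of water.
Spread over 3.59×10^14 m² of ocean, Δh = 4.421×10^12 / 3.59×10^14 = 0.0123 m = 1.23 cm.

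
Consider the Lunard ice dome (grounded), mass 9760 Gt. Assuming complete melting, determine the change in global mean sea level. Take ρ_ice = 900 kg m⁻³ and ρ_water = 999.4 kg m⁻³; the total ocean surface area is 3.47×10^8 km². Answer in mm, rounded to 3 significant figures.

≈ 28.1 mm

Lunard: 9760 Gt = 9.760×10^15 kg; dividing by ρ_w = 999.4 kg m⁻³ gives 9.766×10^12 m³ of water.
Spread over 3.47×10^14 m² of ocean, Δh = 9.766×10^12 / 3.47×10^14 = 0.0281 m = 28.1 mm.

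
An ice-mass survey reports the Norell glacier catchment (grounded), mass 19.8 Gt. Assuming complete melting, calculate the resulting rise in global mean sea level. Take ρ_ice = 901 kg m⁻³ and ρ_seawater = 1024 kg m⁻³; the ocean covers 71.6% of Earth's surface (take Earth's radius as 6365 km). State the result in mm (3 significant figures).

≈ 0.0530 mm

Norell: 19.8 Gt = 1.980×10^13 kg; dividing by ρ_w = 1024 kg m⁻³ gives 1.934×10^10 m³ of water.
Spread over 3.65×10^14 m² of ocean, Δh = 1.934×10^10 / 3.65×10^14 = 5.30×10^-5 m = 0.0530 mm.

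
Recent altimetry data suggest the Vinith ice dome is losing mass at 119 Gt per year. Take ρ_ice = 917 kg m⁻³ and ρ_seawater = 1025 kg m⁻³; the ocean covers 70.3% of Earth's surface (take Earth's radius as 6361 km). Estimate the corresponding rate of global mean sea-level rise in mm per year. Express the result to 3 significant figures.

≈ 0.325 mm/yr

ρ_w = 1025 kg m⁻³. Annual water volume added = 119 Gt / ρ_w = 1.190×10^14 kg / 1025 kg m⁻³ = 1.161×10^11 m³.
Δh per year = 1.161×10^11 / 3.57×10^14 = 3.25×10^-4 m = 0.325 mm.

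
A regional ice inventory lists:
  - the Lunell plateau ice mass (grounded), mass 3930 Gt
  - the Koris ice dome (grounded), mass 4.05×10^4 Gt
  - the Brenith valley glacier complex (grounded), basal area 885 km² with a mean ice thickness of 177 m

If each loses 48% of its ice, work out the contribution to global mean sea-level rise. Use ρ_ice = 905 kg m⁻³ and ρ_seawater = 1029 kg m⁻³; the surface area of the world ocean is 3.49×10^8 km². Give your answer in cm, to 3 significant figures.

Lunell: 0.48 × 3930 Gt = 1.886×10^15 kg; dividing by ρ_w = 1029 kg m⁻³ gives 1.833×10^12 m³ of water.
Koris: 0.48 × 4.05×10^4 Gt = 1.944×10^16 kg; dividing by ρ_w = 1029 kg m⁻³ gives 1.889×10^13 m³ of water.
Brenith: ice volume = 885 km² × 177 m = 156.6 km³; 0.48 × 156.6 × (905/1029) = 66.13 km³ of water.
Total added water ≈ 2.079×10^13 m³ over 3.49×10^14 m² → Δh = 0.0596 m = 5.96 cm.

≈ 5.96 cm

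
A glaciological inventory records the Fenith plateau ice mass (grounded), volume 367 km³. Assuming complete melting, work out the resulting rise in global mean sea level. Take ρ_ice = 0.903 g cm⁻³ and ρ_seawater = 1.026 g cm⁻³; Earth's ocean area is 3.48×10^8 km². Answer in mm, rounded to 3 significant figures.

Fenith: 367 km³ × (903/1026) = 323.0 km³ of water.
Spread over 3.48×10^14 m² of ocean, Δh = 3.230×10^11 / 3.48×10^14 = 9.28×10^-4 m = 0.928 mm.

≈ 0.928 mm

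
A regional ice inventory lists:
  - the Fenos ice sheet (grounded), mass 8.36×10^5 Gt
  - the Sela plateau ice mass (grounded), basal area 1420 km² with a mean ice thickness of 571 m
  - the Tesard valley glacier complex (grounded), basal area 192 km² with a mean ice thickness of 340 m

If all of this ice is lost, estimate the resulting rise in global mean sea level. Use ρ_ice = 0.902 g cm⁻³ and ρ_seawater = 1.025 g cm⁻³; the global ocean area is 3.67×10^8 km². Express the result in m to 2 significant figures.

≈ 2.2 m

Fenos: 8.36×10^5 Gt = 8.360×10^17 kg; dividing by ρ_w = 1.025 g cm⁻³ = 1025 kg m⁻³ gives 8.156×10^14 m³ of water.
Sela: ice volume = 1420 km² × 571 m = 810.8 km³; 810.8 × (902/1025) = 713.5 km³ of water.
Tesard: ice volume = 192 km² × 340 m = 65.28 km³; 65.28 × (902/1025) = 57.45 km³ of water.
Total added water ≈ 8.164×10^14 m³ over 3.67×10^14 m² → Δh = 2.22 m.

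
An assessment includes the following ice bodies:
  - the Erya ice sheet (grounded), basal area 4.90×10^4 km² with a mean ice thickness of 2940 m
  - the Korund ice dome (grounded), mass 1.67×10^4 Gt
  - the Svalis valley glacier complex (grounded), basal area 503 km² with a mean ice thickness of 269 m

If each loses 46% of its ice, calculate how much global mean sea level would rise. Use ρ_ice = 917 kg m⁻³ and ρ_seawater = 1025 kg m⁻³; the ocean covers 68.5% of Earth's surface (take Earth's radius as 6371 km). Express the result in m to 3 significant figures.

≈ 0.191 m

Erya: ice volume = 4.90×10^4 km² × 2940 m = 1.441×10^5 km³; 0.46 × 1.441×10^5 × (917/1025) = 5.929×10^4 km³ of water.
Korund: 0.46 × 1.67×10^4 Gt = 7.682×10^15 kg; dividing by ρ_w = 1025 kg m⁻³ gives 7.495×10^12 m³ of water.
Svalis: ice volume = 503 km² × 269 m = 135.3 km³; 0.46 × 135.3 × (917/1025) = 55.68 km³ of water.
Total added water ≈ 6.684×10^13 m³ over 3.49×10^14 m² → Δh = 0.191 m.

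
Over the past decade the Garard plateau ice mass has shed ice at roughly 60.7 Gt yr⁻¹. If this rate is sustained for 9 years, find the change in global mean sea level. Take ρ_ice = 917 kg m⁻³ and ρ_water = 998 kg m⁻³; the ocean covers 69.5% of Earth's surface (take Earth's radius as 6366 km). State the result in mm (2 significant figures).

≈ 1.5 mm

Total mass lost = 60.7 Gt/yr × 9 yr = 546.3 Gt = 5.463×10^14 kg.
ρ_w = 998 kg m⁻³, so water volume = 5.463×10^14 / 998 = 5.474×10^11 m³.
Δh = 5.474×10^11 / 3.54×10^14 = 1.55×10^-3 m = 1.5 mm.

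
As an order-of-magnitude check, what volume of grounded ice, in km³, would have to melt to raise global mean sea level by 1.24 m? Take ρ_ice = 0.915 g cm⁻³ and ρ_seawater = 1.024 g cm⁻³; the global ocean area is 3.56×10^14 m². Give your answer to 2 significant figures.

Required water volume = Δh × A = 1.24 m × 3.56×10^14 m² = 4.414×10^14 m³ = 4.414×10^5 km³.
Ice volume = water volume × ρ_w/ρ_ice = 4.414×10^5 × 1024/915 = 4.9×10^5 km³.

≈ 4.9×10^5 km³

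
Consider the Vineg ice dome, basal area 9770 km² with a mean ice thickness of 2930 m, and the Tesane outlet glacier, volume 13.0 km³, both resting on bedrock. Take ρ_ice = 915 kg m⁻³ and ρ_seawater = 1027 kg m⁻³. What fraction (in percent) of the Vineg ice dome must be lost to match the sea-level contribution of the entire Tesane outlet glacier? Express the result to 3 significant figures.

Equal sea-level rise means equal mass of meltwater, i.e. equal mass of ice lost.
Ice mass of Tesane: 1.190×10^13 kg; ice mass of Vineg: 2.619×10^16 kg.
Fraction required = 1.190×10^13 / 2.619×10^16 = 4.54×10^-4 → 0.0454 %.

≈ 0.0454 %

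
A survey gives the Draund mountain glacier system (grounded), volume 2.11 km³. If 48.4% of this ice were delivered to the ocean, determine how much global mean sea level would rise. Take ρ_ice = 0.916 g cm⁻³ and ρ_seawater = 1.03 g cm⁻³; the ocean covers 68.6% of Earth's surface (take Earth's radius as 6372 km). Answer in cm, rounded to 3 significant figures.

Draund: 0.484 × 2.11 km³ × (916/1030) = 0.9082 km³ of water.
Spread over 3.50×10^14 m² of ocean, Δh = 9.082×10^8 / 3.50×10^14 = 2.59×10^-6 m = 2.59×10^-4 cm.

≈ 2.59×10^-4 cm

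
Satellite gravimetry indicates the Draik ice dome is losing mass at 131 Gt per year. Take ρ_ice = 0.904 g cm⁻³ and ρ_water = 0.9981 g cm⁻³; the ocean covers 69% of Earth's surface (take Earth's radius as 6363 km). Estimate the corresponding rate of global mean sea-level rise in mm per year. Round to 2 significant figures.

ρ_w = 0.9981 g cm⁻³ = 998.1 kg m⁻³. Annual water volume added = 131 Gt / ρ_w = 1.310×10^14 kg / 998.1 kg m⁻³ = 1.312×10^11 m³.
Δh per year = 1.312×10^11 / 3.51×10^14 = 3.74×10^-4 m = 0.37 mm.

≈ 0.37 mm/yr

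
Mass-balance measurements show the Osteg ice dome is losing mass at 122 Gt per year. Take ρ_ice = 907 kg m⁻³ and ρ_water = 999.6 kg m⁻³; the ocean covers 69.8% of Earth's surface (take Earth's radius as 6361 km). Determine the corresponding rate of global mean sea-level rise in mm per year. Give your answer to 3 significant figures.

≈ 0.344 mm/yr

ρ_w = 999.6 kg m⁻³. Annual water volume added = 122 Gt / ρ_w = 1.220×10^14 kg / 999.6 kg m⁻³ = 1.220×10^11 m³.
Δh per year = 1.220×10^11 / 3.55×10^14 = 3.44×10^-4 m = 0.344 mm.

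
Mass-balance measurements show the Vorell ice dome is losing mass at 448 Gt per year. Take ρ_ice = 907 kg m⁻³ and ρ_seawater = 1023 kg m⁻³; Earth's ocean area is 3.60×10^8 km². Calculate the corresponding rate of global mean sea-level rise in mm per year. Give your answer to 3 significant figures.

≈ 1.22 mm/yr

ρ_w = 1023 kg m⁻³. Annual water volume added = 448 Gt / ρ_w = 4.480×10^14 kg / 1023 kg m⁻³ = 4.379×10^11 m³.
Δh per year = 4.379×10^11 / 3.60×10^14 = 1.22×10^-3 m = 1.22 mm.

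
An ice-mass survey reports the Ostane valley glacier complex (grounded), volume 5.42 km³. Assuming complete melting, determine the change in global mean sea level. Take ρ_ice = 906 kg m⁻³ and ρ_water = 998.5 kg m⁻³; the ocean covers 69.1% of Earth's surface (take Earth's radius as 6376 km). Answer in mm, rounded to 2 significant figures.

≈ 0.014 mm

Ostane: 5.42 km³ × (906/998.5) = 4.918 km³ of water.
Spread over 3.53×10^14 m² of ocean, Δh = 4.918×10^9 / 3.53×10^14 = 1.39×10^-5 m = 0.014 mm.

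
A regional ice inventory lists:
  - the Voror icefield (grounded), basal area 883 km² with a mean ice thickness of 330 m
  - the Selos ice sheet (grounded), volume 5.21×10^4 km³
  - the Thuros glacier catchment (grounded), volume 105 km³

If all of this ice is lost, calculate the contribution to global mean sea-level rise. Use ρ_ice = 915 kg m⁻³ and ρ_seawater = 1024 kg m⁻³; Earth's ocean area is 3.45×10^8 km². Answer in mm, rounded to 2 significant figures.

≈ 140 mm

Voror: ice volume = 883 km² × 330 m = 291.4 km³; 291.4 × (915/1024) = 260.4 km³ of water.
Selos: 5.21×10^4 km³ × (915/1024) = 4.655×10^4 km³ of water.
Thuros: 105 km³ × (915/1024) = 93.82 km³ of water.
Total added water ≈ 4.691×10^13 m³ over 3.45×10^14 m² → Δh = 0.136 m = 140 mm.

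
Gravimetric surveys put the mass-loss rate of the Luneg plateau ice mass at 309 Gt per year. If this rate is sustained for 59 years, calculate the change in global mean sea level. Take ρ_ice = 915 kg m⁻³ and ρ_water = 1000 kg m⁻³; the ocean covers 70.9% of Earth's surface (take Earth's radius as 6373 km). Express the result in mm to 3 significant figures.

Total mass lost = 309 Gt/yr × 59 yr = 1.823×10^4 Gt = 1.823×10^16 kg.
ρ_w = 1000 kg m⁻³, so water volume = 1.823×10^16 / 1000 = 1.823×10^13 m³.
Δh = 1.823×10^13 / 3.62×10^14 = 0.0504 m = 50.4 mm.

≈ 50.4 mm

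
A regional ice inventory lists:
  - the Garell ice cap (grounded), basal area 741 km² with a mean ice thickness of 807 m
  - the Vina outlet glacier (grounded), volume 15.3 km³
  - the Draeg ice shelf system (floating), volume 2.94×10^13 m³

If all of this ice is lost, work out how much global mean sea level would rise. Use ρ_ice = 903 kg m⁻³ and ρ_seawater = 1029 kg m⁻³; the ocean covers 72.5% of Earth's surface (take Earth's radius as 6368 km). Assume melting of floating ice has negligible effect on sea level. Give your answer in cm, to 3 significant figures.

≈ 0.146 cm

Garell: ice volume = 741 km² × 807 m = 598.0 km³; 598.0 × (903/1029) = 524.8 km³ of water.
Vina: 15.3 km³ × (903/1029) = 13.43 km³ of water.
The Draeg ice shelf system is floating and already displaces its own weight of water, so its melt adds essentially nothing to sea level.
Total added water ≈ 5.382×10^11 m³ over 3.69×10^14 m² → Δh = 1.46×10^-3 m = 0.146 cm.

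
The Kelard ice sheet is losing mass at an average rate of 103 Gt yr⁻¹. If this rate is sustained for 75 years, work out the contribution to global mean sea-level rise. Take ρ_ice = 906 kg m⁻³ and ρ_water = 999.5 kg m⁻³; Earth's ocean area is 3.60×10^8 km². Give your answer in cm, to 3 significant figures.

Total mass lost = 103 Gt/yr × 75 yr = 7725 Gt = 7.725×10^15 kg.
ρ_w = 999.5 kg m⁻³, so water volume = 7.725×10^15 / 999.5 = 7.729×10^12 m³.
Δh = 7.729×10^12 / 3.60×10^14 = 0.0215 m = 2.15 cm.

≈ 2.15 cm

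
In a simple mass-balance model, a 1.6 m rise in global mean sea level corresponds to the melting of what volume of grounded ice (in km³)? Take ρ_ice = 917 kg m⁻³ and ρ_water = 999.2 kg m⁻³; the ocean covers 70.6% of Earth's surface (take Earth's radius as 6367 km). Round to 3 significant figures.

≈ 6.27×10^5 km³

Required water volume = Δh × A = 1.6 m × 3.60×10^14 m² = 5.754×10^14 m³ = 5.754×10^5 km³.
Ice volume = water volume × ρ_w/ρ_ice = 5.754×10^5 × 999.2/917 = 6.27×10^5 km³.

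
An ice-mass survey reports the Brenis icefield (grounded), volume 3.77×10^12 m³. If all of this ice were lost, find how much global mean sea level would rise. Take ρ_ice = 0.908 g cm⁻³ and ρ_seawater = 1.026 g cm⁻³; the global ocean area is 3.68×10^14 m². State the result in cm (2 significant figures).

Brenis: 3.77×10^12 m³ × (908/1026) = 3.336×10^12 m³ of water.
Spread over 3.68×10^14 m² of ocean, Δh = 3.336×10^12 / 3.68×10^14 = 9.07×10^-3 m = 0.91 cm.

≈ 0.91 cm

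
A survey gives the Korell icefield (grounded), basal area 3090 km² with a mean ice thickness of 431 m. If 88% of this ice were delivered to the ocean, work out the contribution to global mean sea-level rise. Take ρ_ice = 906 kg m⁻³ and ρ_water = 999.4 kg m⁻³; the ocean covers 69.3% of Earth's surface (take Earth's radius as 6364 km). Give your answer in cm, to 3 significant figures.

≈ 0.301 cm

Korell: ice volume = 3090 km² × 431 m = 1332 km³; 0.88 × 1332 × (906/999.4) = 1062 km³ of water.
Spread over 3.53×10^14 m² of ocean, Δh = 1.062×10^12 / 3.53×10^14 = 3.01×10^-3 m = 0.301 cm.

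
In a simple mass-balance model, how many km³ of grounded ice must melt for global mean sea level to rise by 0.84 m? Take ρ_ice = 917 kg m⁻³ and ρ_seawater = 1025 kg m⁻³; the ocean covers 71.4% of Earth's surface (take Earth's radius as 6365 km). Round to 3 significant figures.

≈ 3.41×10^5 km³

Required water volume = Δh × A = 0.84 m × 3.64×10^14 m² = 3.053×10^14 m³ = 3.053×10^5 km³.
Ice volume = water volume × ρ_w/ρ_ice = 3.053×10^5 × 1025/917 = 3.41×10^5 km³.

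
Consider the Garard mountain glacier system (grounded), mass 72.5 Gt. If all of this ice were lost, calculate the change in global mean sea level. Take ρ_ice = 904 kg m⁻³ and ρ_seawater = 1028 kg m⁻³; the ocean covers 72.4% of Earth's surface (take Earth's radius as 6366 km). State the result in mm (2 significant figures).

≈ 0.19 mm

Garard: 72.5 Gt = 7.250×10^13 kg; dividing by ρ_w = 1028 kg m⁻³ gives 7.053×10^10 m³ of water.
Spread over 3.69×10^14 m² of ocean, Δh = 7.053×10^10 / 3.69×10^14 = 1.91×10^-4 m = 0.19 mm.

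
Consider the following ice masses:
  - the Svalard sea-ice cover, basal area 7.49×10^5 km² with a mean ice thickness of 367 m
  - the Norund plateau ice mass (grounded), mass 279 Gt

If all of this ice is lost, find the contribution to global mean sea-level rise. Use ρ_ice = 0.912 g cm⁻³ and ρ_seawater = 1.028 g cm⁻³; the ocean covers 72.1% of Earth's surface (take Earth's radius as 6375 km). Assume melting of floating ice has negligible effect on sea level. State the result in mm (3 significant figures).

≈ 0.737 mm

The Svalard sea-ice cover is floating and already displaces its own weight of water, so its melt adds essentially nothing to sea level.
Norund: 279 Gt = 2.790×10^14 kg; dividing by ρ_w = 1.028 g cm⁻³ = 1028 kg m⁻³ gives 2.714×10^11 m³ of water.
Total added water ≈ 2.714×10^11 m³ over 3.68×10^14 m² → Δh = 7.37×10^-4 m = 0.737 mm.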